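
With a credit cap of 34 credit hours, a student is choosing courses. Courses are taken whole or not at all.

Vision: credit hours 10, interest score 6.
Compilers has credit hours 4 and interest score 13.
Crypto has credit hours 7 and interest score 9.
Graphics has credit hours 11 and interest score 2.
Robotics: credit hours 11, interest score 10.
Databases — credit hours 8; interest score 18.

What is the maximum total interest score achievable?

Allowing fractional choices, the relaxed optimum would be about 52.4, but courses are indivisible.
Vision + Compilers + Robotics + Databases: credit hours 10 + 4 + 11 + 8 = 33 ≤ 34, interest score 6 + 13 + 10 + 18 = 47.
Compilers + Crypto + Robotics + Databases: credit hours 4 + 7 + 11 + 8 = 30 ≤ 34, interest score 13 + 9 + 10 + 18 = 50.
Vision + Compilers + Crypto + Databases: credit hours 10 + 4 + 7 + 8 = 29 ≤ 34, interest score 6 + 13 + 9 + 18 = 46.
Best is Compilers, Crypto, Robotics, and Databases with total interest score 50.

50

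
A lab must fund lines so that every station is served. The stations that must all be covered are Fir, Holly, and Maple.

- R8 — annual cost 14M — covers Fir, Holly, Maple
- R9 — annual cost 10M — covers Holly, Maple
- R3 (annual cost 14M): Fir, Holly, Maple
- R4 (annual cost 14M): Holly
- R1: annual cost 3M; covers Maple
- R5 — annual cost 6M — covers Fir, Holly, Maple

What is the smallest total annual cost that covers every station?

6

This is an integer covering problem.
R5 alone covers Fir, Holly, Maple — every station.
Total annual cost: 6.
No cover costs less than 6.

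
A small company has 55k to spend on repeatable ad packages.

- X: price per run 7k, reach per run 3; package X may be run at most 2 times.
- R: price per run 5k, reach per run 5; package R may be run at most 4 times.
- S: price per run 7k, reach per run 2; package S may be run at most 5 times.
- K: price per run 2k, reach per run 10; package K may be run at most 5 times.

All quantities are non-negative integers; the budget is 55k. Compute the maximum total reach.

78

This is a bounded integer knapsack.
K has the best ratio (10/2); taking only K gives at most 5×10 = 50 (stopped by the supply cap of 5).
Mixing does better — 2×X, 4×R, 1×S, and 5×K: price 51 ≤ 55, reach 2·3 + 4·5 + 1·2 + 5·10 = 78.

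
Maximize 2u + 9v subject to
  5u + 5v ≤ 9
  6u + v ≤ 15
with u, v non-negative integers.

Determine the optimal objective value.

Relaxing integrality, the LP optimum is 16.20 at (u,v) = (0, 1.8), which is not an integer point.
(u,v)=(0,1): 5·0+5·1=5≤9, 6·0+1·1=1≤15, objective 9.
(u,v)=(1,0): 5·1+5·0=5≤9, 6·1+1·0=6≤15, objective 2.
(u,v)=(0,0): 5·0+5·0=0≤9, 6·0+1·0=0≤15, objective 0.
The best lattice point is (0,1), giving 9.

9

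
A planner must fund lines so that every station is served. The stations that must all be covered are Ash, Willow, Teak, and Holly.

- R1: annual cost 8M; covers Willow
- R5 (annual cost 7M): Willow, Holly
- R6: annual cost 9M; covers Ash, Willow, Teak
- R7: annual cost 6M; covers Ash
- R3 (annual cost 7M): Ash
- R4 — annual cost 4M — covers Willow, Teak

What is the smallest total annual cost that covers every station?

This is a weighted set-cover instance.
The greedy cost-per-new-station heuristic would pick R4, R7, and R5 for 17, but a cheaper cover exists.
Choose R5 and R6: together they cover Ash, Willow, Teak, Holly — every station.
Total annual cost: 7 + 9 = 16.
No cover costs less than 16.

16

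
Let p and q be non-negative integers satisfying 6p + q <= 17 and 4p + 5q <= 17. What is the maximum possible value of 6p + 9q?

27

The continuous relaxation peaks at (0, 3.4) with value 30.60; rounding to a feasible lattice point costs some objective.
(p,q)=(0,3): 6·0+1·3=3≤17, 4·0+5·3=15≤17, objective 27.
(p,q)=(1,2): 6·1+1·2=8≤17, 4·1+5·2=14≤17, objective 24.
Maximum is 27 at (p,q)=(0,3).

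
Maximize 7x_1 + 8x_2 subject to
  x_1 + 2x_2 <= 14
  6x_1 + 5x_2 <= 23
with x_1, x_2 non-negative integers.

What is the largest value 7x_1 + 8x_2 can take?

32

Relaxing integrality, the LP optimum is 36.80 at (x_1,x_2) = (0, 4.6), which is not an integer point.
(x_1,x_2)=(0,4): 1·0+2·4=8≤14, 6·0+5·4=20≤23, objective 32.
(x_1,x_2)=(1,3): 1·1+2·3=7≤14, 6·1+5·3=21≤23, objective 31.
(x_1,x_2)=(0,3): 1·0+2·3=6≤14, 6·0+5·3=15≤23, objective 24.
The best lattice point is (0,4), giving 32.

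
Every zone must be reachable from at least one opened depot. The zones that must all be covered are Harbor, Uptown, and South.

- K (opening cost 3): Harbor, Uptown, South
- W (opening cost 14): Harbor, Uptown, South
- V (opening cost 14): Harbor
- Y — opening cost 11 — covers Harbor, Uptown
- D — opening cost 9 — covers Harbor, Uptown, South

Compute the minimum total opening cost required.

K alone covers Harbor, Uptown, South — every zone.
Total opening cost: 3.
No cover costs less than 3.

3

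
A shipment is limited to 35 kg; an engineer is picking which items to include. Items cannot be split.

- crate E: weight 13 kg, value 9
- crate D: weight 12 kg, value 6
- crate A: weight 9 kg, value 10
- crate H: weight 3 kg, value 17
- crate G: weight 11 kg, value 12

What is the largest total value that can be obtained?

crate D + crate A + crate H + crate G: weight 12 + 9 + 3 + 11 = 35 ≤ 35, value 6 + 10 + 17 + 12 = 45.
crate A + crate H + crate G: weight 9 + 3 + 11 = 23 ≤ 35, value 10 + 17 + 12 = 39.
crate E + crate H + crate G: weight 13 + 3 + 11 = 27 ≤ 35, value 9 + 17 + 12 = 38.
Best is crate D, crate A, crate H, and crate G with total value 45.

45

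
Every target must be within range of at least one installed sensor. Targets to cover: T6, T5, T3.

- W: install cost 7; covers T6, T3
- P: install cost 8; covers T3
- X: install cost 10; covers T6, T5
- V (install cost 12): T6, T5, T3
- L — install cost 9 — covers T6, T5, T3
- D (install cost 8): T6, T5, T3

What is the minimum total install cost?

8

D alone covers T6, T5, T3 — every target.
Total install cost: 8.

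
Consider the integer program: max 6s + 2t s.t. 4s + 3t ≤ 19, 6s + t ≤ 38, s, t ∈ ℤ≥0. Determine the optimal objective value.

26

(s,t)=(4,1) is feasible, giving 26.
(s,t)=(4,0) is feasible, giving 24.
(s,t)=(3,2) is feasible, giving 22.
(s,t)=(3,1) is feasible, giving 20.
The best lattice point is (4,1), giving 26.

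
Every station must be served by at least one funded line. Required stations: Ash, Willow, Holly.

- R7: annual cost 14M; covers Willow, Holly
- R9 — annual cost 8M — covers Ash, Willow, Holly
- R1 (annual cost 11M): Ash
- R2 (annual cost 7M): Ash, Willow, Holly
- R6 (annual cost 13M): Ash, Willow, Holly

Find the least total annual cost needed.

7

This is an integer covering problem.
R2 alone covers Ash, Willow, Holly — every station.
Total annual cost: 7.
No cover costs less than 7.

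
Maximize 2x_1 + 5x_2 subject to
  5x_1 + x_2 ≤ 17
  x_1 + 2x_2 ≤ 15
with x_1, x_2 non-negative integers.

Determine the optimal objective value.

37

(x_1,x_2)=(1,7): 5·1+1·7=12≤17, 1·1+2·7=15≤15, objective 37.
(x_1,x_2)=(0,7): 5·0+1·7=7≤17, 1·0+2·7=14≤15, objective 35.
(x_1,x_2)=(2,6): 5·2+1·6=16≤17, 1·2+2·6=14≤15, objective 34.
The best lattice point is (1,7), giving 37.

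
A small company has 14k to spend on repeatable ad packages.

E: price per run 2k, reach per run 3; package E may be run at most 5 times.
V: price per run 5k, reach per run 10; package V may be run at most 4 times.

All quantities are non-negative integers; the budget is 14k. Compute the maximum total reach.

26

Take 2×E and 2×V: price 14 ≤ 14, reach 2·3 + 2·10 = 26.
No other integer combination yields more.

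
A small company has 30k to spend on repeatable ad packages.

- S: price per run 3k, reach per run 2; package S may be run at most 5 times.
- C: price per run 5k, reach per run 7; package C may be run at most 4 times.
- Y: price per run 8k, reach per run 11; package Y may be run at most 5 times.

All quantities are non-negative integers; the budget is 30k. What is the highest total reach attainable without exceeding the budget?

40

4×C and 1×Y: price 28 ≤ 30, reach 4·7 + 1·11 = 39.
1×C and 3×Y: price 29 ≤ 30, reach 1·7 + 3·11 = 40.
Best is 40.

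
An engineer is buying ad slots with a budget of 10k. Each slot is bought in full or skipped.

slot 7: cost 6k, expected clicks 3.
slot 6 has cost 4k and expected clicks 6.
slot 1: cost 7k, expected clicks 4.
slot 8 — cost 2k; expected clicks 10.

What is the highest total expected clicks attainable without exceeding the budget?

16

Treat it as a binary knapsack problem.
Take slot 6 and slot 8: cost 4 + 2 = 6 ≤ 10, expected clicks 6 + 10 = 16.
No other feasible combination does better.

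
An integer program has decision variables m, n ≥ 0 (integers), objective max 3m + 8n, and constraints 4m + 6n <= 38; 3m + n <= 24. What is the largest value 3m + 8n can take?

The continuous relaxation peaks at (0, 6.33) with value 50.67; rounding to a feasible lattice point costs some objective.
(m,n)=(0,6): 4·0+6·6=36≤38, 3·0+1·6=6≤24, objective 48.
(m,n)=(1,5): 4·1+6·5=34≤38, 3·1+1·5=8≤24, objective 43.
The best lattice point is (0,6), giving 48.

48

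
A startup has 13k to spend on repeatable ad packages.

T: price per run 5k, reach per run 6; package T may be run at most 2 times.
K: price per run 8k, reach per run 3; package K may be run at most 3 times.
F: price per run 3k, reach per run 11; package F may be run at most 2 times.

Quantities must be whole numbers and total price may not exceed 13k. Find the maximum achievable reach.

2×T and 1×F: price 13 ≤ 13, reach 2·6 + 1·11 = 23.
1×T and 2×F: price 11 ≤ 13, reach 1·6 + 2·11 = 28.
Best is 28.

28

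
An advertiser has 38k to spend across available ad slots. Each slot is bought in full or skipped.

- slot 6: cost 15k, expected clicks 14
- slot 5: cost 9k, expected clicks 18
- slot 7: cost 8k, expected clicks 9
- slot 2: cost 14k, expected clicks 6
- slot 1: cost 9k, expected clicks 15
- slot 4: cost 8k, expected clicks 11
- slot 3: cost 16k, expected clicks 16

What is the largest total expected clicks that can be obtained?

53

Treat it as a binary knapsack problem.
Allowing fractional choices, the relaxed optimum would be about 57.0, but ad slots are indivisible.
slot 5 + slot 7 + slot 1 + slot 4: cost 9 + 8 + 9 + 8 = 34 ≤ 38, expected clicks 18 + 9 + 15 + 11 = 53.
slot 5 + slot 1 + slot 3: cost 9 + 9 + 16 = 34 ≤ 38, expected clicks 18 + 15 + 16 = 49.
Best is slot 5, slot 7, slot 1, and slot 4 with total expected clicks 53.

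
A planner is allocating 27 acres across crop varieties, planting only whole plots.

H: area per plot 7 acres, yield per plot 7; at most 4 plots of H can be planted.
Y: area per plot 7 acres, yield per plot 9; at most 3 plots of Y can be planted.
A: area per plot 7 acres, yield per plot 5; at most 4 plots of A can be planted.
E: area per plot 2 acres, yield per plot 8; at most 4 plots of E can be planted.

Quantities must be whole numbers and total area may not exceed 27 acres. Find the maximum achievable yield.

51

E has the best ratio (8/2); taking only E gives at most 4×8 = 32 (stopped by the supply cap of 4).
Mixing does better — 3×Y and 3×E: area 27 ≤ 27, yield 3·9 + 3·8 = 51.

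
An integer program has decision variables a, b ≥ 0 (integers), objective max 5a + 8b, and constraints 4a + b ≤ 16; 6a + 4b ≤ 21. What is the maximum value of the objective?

The continuous relaxation peaks at (0, 5.25) with value 42.00; rounding to a feasible lattice point costs some objective.
(a,b)=(0,5): 4·0+1·5=5≤16, 6·0+4·5=20≤21, objective 40.
(a,b)=(0,4): 4·0+1·4=4≤16, 6·0+4·4=16≤21, objective 32.
Maximum is 40 at (a,b)=(0,5).

40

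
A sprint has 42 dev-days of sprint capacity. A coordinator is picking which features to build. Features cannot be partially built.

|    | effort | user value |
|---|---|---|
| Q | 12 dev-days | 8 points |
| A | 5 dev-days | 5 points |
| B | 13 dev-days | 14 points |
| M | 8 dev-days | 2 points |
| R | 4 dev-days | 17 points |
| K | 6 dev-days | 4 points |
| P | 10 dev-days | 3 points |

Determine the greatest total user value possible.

Allowing fractional choices, the relaxed optimum would be about 48.6, but features are indivisible.
Q + A + B + R: effort 12 + 5 + 13 + 4 = 34 ≤ 42, user value 8 + 5 + 14 + 17 = 44.
Q + A + B + M + R: effort 12 + 5 + 13 + 8 + 4 = 42 ≤ 42, user value 8 + 5 + 14 + 2 + 17 = 46.
Q + A + B + R + K: effort 12 + 5 + 13 + 4 + 6 = 40 ≤ 42, user value 8 + 5 + 14 + 17 + 4 = 48.
Best is Q, A, B, R, and K with total user value 48.

48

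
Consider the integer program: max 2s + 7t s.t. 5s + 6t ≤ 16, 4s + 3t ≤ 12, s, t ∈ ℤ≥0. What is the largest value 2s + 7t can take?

(s,t)=(0,2) is feasible, giving 14.
(s,t)=(1,1) is feasible, giving 9.
(s,t)=(0,1) is feasible, giving 7.
The best lattice point is (0,2), giving 14.

14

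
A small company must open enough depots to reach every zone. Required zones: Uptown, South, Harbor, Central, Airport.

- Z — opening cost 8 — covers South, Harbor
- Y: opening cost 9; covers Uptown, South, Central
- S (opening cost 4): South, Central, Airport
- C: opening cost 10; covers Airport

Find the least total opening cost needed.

21

Choose Z, Y, and S: together they cover Uptown, South, Harbor, Central, Airport — every zone.
Total opening cost: 8 + 9 + 4 = 21.
No cover costs less than 21.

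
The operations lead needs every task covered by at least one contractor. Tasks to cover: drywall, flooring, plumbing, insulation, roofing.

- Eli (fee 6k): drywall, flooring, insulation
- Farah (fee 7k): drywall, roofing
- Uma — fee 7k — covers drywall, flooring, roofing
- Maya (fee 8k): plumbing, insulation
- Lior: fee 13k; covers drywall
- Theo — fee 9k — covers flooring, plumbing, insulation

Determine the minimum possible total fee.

This is an integer covering problem.
Choose Uma and Maya: together they cover drywall, flooring, plumbing, insulation, roofing — every task.
Total fee: 7 + 8 = 15.

15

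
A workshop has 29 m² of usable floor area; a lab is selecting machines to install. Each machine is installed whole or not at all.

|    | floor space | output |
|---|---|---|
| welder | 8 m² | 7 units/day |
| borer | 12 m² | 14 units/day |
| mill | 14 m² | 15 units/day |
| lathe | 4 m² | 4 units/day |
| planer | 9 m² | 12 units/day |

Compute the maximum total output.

Take welder, borer, and planer: floor space 8 + 12 + 9 = 29 ≤ 29, output 7 + 14 + 12 = 33.
No other feasible combination does better.

33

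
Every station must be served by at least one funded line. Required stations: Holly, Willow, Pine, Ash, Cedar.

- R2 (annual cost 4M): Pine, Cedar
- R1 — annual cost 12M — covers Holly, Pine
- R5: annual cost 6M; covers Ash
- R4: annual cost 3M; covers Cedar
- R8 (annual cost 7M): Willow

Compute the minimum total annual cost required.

The greedy cost-per-new-station heuristic would pick R2, R5, R8, and R1 for 29, but a cheaper cover exists.
Choose R1, R5, R4, and R8: together they cover Holly, Willow, Pine, Ash, Cedar — every station.
Total annual cost: 12 + 6 + 3 + 7 = 28.
No cover costs less than 28.

28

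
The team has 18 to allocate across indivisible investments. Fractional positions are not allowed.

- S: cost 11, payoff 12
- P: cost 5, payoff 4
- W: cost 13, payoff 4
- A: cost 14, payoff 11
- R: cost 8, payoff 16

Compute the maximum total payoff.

Take P and R: cost 5 + 8 = 13 ≤ 18, payoff 4 + 16 = 20.
No other feasible combination does better.

20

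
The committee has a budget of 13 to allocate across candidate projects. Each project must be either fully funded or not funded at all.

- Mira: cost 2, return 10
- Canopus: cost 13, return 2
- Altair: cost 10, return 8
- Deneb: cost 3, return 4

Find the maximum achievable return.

18

Allowing fractional choices, the relaxed optimum would be about 20.4, but projects are indivisible.
Altair + Deneb: cost 10 + 3 = 13 ≤ 13, return 8 + 4 = 12.
Mira + Altair: cost 2 + 10 = 12 ≤ 13, return 10 + 8 = 18.
Mira + Deneb: cost 2 + 3 = 5 ≤ 13, return 10 + 4 = 14.
Best is Mira and Altair with total return 18.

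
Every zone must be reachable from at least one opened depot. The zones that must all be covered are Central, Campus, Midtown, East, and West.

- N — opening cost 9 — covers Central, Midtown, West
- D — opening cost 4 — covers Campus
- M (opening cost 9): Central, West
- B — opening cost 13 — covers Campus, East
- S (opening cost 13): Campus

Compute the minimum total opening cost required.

The greedy cost-per-new-zone heuristic would pick N, D, and B for 26, but a cheaper cover exists.
Choose N and B: together they cover Central, Campus, Midtown, East, West — every zone.
Total opening cost: 9 + 13 = 22.
No cover costs less than 22.

22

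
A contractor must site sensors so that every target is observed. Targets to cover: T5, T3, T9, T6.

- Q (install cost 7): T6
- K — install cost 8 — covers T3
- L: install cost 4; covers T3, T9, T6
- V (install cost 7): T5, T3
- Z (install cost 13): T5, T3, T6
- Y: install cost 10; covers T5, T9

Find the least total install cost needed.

11

Choose L and V: together they cover T5, T3, T9, T6 — every target.
Total install cost: 4 + 7 = 11.
No cover costs less than 11.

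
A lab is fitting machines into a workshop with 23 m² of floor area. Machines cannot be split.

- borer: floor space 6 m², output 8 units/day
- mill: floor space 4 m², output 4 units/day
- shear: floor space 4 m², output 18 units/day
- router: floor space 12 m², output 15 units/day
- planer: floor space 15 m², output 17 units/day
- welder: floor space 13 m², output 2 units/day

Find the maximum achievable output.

41

Treat it as a binary knapsack problem.
borer + shear + router: floor space 6 + 4 + 12 = 22 ≤ 23, output 8 + 18 + 15 = 41.
mill + shear + planer: floor space 4 + 4 + 15 = 23 ≤ 23, output 4 + 18 + 17 = 39.
Best is borer, shear, and router with total output 41.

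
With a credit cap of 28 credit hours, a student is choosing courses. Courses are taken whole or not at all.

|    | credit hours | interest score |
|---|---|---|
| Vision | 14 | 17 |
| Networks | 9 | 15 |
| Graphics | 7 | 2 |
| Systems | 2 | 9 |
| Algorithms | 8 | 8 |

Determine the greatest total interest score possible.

Take Vision, Networks, and Systems: credit hours 14 + 9 + 2 = 25 ≤ 28, interest score 17 + 15 + 9 = 41.
No other feasible combination does better.

41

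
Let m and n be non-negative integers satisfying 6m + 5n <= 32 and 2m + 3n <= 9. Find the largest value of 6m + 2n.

24

Relaxing integrality, the LP optimum is 27.00 at (m,n) = (4.5, 0), which is not an integer point.
(m,n)=(4,0): 6·4+5·0=24≤32, 2·4+3·0=8≤9, objective 24.
(m,n)=(3,1): 6·3+5·1=23≤32, 2·3+3·1=9≤9, objective 20.
(m,n)=(3,0): 6·3+5·0=18≤32, 2·3+3·0=6≤9, objective 18.
The best lattice point is (4,0), giving 24.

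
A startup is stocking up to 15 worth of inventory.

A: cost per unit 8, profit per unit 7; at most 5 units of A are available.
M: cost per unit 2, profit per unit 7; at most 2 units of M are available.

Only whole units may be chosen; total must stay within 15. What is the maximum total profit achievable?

1×A and 2×M: cost 12 ≤ 15, profit 1·7 + 2·7 = 21.
2×M: cost 4 ≤ 15, profit 2·7 = 14.
Best is 21.

21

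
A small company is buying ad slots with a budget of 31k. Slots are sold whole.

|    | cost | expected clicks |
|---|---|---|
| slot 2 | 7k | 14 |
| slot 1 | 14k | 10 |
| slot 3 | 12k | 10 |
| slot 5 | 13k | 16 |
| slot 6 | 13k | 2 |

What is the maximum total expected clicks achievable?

slot 2 + slot 5: cost 7 + 13 = 20 ≤ 31, expected clicks 14 + 16 = 30.
slot 3 + slot 5: cost 12 + 13 = 25 ≤ 31, expected clicks 10 + 16 = 26.
Best is slot 2 and slot 5 with total expected clicks 30.

30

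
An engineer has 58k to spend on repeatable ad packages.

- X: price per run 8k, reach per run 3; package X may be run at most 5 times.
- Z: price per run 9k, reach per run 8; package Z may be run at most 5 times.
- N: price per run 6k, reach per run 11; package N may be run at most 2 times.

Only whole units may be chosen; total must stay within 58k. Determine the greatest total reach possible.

62

This is a bounded integer knapsack.
1×X, 4×Z, and 2×N: price 56 ≤ 58, reach 1·3 + 4·8 + 2·11 = 57.
5×Z and 2×N: price 57 ≤ 58, reach 5·8 + 2·11 = 62.
Best is 62.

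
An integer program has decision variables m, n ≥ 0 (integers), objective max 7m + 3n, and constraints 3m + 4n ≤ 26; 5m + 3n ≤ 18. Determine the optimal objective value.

(m,n)=(3,1) is feasible, giving 24.
(m,n)=(3,0) is feasible, giving 21.
(m,n)=(2,2) is feasible, giving 20.
No feasible integer point exceeds 24.

24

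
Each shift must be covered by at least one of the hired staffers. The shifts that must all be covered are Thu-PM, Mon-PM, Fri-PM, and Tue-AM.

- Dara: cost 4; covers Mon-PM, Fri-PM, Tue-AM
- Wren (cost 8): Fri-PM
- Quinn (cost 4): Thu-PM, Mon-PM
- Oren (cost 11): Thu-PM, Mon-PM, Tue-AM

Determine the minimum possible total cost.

Choose Dara and Quinn: together they cover Thu-PM, Mon-PM, Fri-PM, Tue-AM — every shift.
Total cost: 4 + 4 = 8.

8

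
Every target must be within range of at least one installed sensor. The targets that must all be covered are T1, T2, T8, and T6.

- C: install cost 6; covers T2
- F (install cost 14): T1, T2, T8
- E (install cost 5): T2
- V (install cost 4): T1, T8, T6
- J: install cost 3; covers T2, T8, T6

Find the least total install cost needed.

Choose V and J: together they cover T1, T2, T8, T6 — every target.
Total install cost: 4 + 3 = 7.
No cover costs less than 7.

7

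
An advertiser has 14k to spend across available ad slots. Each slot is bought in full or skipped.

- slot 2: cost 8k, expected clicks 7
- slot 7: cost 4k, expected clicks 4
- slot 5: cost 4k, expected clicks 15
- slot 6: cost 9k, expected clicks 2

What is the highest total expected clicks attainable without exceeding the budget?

This is a 0-1 knapsack instance.
Take slot 2 and slot 5: cost 8 + 4 = 12 ≤ 14, expected clicks 7 + 15 = 22.
No other feasible combination does better.

22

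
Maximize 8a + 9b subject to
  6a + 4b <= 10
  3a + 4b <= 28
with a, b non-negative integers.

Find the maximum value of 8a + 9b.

(a,b)=(0,2): 6·0+4·2=8≤10, 3·0+4·2=8≤28, objective 18.
(a,b)=(1,1): 6·1+4·1=10≤10, 3·1+4·1=7≤28, objective 17.
(a,b)=(0,1): 6·0+4·1=4≤10, 3·0+4·1=4≤28, objective 9.
No feasible integer point exceeds 18.

18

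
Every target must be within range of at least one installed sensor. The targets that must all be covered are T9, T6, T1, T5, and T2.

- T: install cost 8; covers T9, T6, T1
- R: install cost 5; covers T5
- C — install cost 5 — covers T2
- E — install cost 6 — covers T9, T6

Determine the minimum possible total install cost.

18

Choose T, R, and C: together they cover T9, T6, T1, T5, T2 — every target.
Total install cost: 8 + 5 + 5 = 18.
No cover costs less than 18.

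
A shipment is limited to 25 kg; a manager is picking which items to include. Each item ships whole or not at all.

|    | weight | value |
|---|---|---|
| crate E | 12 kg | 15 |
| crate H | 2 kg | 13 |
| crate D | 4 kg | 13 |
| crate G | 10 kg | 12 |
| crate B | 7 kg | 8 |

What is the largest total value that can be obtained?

This is an integer program with binary decision variables.
Allowing fractional choices, the relaxed optimum would be about 49.4, but items are indivisible.
crate H + crate D + crate G + crate B: weight 2 + 4 + 10 + 7 = 23 ≤ 25, value 13 + 13 + 12 + 8 = 46.
crate E + crate H + crate D + crate B: weight 12 + 2 + 4 + 7 = 25 ≤ 25, value 15 + 13 + 13 + 8 = 49.
crate E + crate H + crate D: weight 12 + 2 + 4 = 18 ≤ 25, value 15 + 13 + 13 = 41.
Best is crate E, crate H, crate D, and crate B with total value 49.

49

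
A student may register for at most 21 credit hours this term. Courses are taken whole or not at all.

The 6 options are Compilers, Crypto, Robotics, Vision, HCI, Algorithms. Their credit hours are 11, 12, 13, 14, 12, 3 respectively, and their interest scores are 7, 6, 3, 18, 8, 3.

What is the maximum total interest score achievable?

This is a 0-1 knapsack instance.
Vision + Algorithms: credit hours 14 + 3 = 17 ≤ 21, interest score 18 + 3 = 21.
Vision: credit hours 14 ≤ 21, interest score 18.
Best is Vision and Algorithms with total interest score 21.

21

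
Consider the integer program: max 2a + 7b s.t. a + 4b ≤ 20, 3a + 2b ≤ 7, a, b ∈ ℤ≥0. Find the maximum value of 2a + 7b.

(a,b)=(0,3): 1·0+4·3=12≤20, 3·0+2·3=6≤7, objective 21.
(a,b)=(1,2): 1·1+4·2=9≤20, 3·1+2·2=7≤7, objective 16.
(a,b)=(0,2): 1·0+4·2=8≤20, 3·0+2·2=4≤7, objective 14.
The best lattice point is (0,3), giving 21.

21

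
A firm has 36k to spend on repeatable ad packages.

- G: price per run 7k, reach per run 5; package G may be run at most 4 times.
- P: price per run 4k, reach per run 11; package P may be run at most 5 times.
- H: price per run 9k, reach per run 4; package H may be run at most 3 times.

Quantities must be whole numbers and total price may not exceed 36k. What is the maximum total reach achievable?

65

2×G and 5×P: price 34 ≤ 36, reach 2·5 + 5·11 = 65.
1×G, 5×P, and 1×H: price 36 ≤ 36, reach 1·5 + 5·11 + 1·4 = 64.
Best is 65.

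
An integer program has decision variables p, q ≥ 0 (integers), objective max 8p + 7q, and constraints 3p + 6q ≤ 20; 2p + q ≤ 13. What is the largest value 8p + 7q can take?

48

(p,q)=(6,0) is feasible, giving 48.
(p,q)=(5,0) is feasible, giving 40.
No feasible integer point exceeds 48.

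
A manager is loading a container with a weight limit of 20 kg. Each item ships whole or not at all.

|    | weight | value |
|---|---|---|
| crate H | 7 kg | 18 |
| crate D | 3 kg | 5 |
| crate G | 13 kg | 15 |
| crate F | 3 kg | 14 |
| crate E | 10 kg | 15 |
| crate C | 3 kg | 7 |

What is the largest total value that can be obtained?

crate D + crate F + crate E + crate C: weight 3 + 3 + 10 + 3 = 19 ≤ 20, value 5 + 14 + 15 + 7 = 41.
crate H + crate F + crate E: weight 7 + 3 + 10 = 20 ≤ 20, value 18 + 14 + 15 = 47.
crate H + crate D + crate F + crate C: weight 7 + 3 + 3 + 3 = 16 ≤ 20, value 18 + 5 + 14 + 7 = 44.
Best is crate H, crate F, and crate E with total value 47.

47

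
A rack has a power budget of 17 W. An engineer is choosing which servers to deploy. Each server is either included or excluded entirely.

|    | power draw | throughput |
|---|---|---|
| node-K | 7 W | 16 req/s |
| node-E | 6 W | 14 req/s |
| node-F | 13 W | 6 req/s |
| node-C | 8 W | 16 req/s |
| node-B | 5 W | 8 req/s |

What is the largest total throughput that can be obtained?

32

This is a 0-1 knapsack instance.
Allowing fractional choices, the relaxed optimum would be about 38.0, but servers are indivisible.
node-K + node-E: power draw 7 + 6 = 13 ≤ 17, throughput 16 + 14 = 30.
node-K + node-C: power draw 7 + 8 = 15 ≤ 17, throughput 16 + 16 = 32.
Best is node-K and node-C with total throughput 32.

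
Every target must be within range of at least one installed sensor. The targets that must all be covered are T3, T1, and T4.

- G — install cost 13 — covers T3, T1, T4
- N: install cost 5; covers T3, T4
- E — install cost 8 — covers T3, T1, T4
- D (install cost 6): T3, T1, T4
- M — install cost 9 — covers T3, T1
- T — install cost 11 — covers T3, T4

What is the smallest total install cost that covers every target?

D alone covers T3, T1, T4 — every target.
Total install cost: 6.

6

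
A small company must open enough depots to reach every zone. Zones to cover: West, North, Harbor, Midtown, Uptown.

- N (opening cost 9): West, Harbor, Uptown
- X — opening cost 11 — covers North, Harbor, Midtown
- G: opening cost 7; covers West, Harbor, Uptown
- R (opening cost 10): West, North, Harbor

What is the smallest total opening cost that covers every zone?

18

This is an integer covering problem.
Choose X and G: together they cover West, North, Harbor, Midtown, Uptown — every zone.
Total opening cost: 11 + 7 = 18.
No cover costs less than 18.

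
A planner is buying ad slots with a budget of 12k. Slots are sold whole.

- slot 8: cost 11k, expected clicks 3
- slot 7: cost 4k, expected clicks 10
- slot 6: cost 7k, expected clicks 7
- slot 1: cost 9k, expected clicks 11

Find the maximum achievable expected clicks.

17

Allowing fractional choices, the relaxed optimum would be about 19.8, but ad slots are indivisible.
slot 1: cost 9 ≤ 12, expected clicks 11.
slot 7 + slot 6: cost 4 + 7 = 11 ≤ 12, expected clicks 10 + 7 = 17.
Best is slot 7 and slot 6 with total expected clicks 17.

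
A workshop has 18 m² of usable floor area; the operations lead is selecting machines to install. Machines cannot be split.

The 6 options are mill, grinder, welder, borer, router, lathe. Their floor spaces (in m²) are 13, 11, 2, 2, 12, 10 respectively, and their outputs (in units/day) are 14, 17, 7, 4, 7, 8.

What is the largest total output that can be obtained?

This is a 0-1 knapsack instance.
Take grinder, welder, and borer: floor space 11 + 2 + 2 = 15 ≤ 18, output 17 + 7 + 4 = 28.
No other feasible combination does better.

28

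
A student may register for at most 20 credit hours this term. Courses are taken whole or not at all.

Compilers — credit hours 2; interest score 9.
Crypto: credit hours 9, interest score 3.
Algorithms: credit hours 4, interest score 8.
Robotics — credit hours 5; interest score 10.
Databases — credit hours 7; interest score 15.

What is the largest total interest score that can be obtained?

42

Take Compilers, Algorithms, Robotics, and Databases: credit hours 2 + 4 + 5 + 7 = 18 ≤ 20, interest score 9 + 8 + 10 + 15 = 42.
No other feasible combination does better.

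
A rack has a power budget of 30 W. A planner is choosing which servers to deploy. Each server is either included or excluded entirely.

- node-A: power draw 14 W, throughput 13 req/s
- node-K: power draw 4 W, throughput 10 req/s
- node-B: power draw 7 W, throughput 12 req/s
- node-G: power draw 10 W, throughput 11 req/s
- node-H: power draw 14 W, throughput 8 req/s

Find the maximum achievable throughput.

Allowing fractional choices, the relaxed optimum would be about 41.4, but servers are indivisible.
node-A + node-K + node-G: power draw 14 + 4 + 10 = 28 ≤ 30, throughput 13 + 10 + 11 = 34.
node-A + node-K + node-B: power draw 14 + 4 + 7 = 25 ≤ 30, throughput 13 + 10 + 12 = 35.
node-K + node-B + node-G: power draw 4 + 7 + 10 = 21 ≤ 30, throughput 10 + 12 + 11 = 33.
Best is node-A, node-K, and node-B with total throughput 35.

35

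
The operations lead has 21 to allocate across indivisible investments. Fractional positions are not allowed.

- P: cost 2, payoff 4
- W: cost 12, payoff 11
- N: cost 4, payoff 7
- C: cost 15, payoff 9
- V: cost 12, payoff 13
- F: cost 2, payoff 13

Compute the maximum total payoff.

This is a 0-1 knapsack instance.
Allowing fractional choices, the relaxed optimum would be about 37.9, but investments are indivisible.
N + V + F: cost 4 + 12 + 2 = 18 ≤ 21, payoff 7 + 13 + 13 = 33.
P + N + V + F: cost 2 + 4 + 12 + 2 = 20 ≤ 21, payoff 4 + 7 + 13 + 13 = 37.
P + W + N + F: cost 2 + 12 + 4 + 2 = 20 ≤ 21, payoff 4 + 11 + 7 + 13 = 35.
Best is P, N, V, and F with total payoff 37.

37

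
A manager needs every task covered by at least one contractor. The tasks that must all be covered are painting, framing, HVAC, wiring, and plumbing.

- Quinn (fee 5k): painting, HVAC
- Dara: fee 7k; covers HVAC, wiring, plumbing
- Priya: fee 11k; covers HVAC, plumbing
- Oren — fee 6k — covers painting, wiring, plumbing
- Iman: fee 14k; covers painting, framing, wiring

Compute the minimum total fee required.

The greedy cost-per-new-task heuristic would pick Oren, Quinn, and Iman for 25, but a cheaper cover exists.
Choose Dara and Iman: together they cover painting, framing, HVAC, wiring, plumbing — every task.
Total fee: 7 + 14 = 21.
No cover costs less than 21.

21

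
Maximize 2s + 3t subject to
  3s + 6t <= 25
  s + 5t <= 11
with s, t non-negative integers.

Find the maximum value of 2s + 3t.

16

(s,t)=(8,0) is feasible, giving 16.
(s,t)=(7,0) is feasible, giving 14.
No feasible integer point exceeds 16.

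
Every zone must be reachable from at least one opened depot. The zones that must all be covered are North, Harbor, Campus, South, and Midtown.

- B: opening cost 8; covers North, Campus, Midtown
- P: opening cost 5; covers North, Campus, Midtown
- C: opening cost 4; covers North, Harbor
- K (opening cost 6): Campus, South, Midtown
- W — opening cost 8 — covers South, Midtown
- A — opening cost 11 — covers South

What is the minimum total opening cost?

Choose C and K: together they cover North, Harbor, Campus, South, Midtown — every zone.
Total opening cost: 4 + 6 = 10.

10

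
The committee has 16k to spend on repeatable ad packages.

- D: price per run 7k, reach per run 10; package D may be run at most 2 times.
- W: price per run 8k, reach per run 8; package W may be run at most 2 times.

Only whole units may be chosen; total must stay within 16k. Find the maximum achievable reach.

20

This is a bounded integer knapsack.
D has the best ratio (10/7); taking only D gives at most 2×10 = 20 (stopped by the price limit).
Optimal: 2×D: price 14 ≤ 16, reach 2·10 = 20.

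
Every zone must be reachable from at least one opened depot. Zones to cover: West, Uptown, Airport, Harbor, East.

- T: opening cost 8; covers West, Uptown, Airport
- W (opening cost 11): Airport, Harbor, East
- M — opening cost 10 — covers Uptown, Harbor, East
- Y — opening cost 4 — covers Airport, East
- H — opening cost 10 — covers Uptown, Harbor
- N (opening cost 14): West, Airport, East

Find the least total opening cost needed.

18

The greedy cost-per-new-zone heuristic would pick Y, T, and M for 22, but a cheaper cover exists.
Choose T and M: together they cover West, Uptown, Airport, Harbor, East — every zone.
Total opening cost: 8 + 10 = 18.
No cover costs less than 18.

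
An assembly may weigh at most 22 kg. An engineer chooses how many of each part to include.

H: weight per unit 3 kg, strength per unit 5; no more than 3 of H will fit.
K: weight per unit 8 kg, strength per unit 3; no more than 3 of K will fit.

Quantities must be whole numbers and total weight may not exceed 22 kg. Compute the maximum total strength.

2×H and 2×K: weight 22 ≤ 22, strength 2·5 + 2·3 = 16.
3×H and 1×K: weight 17 ≤ 22, strength 3·5 + 1·3 = 18.
Best is 18.

18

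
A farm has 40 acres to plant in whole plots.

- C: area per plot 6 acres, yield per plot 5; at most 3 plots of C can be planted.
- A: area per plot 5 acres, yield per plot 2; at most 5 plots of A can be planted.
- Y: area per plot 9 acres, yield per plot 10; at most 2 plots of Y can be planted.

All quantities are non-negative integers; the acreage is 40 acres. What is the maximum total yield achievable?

35

Y has the best ratio (10/9); taking only Y gives at most 2×10 = 20 (stopped by the supply cap of 2).
Mixing does better — 3×C and 2×Y: area 36 ≤ 40, yield 3·5 + 2·10 = 35.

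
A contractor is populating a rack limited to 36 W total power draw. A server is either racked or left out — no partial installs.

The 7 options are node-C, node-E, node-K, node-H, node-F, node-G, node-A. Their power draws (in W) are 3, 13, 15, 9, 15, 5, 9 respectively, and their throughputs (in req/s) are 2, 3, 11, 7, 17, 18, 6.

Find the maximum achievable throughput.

node-C + node-H + node-F + node-G: power draw 3 + 9 + 15 + 5 = 32 ≤ 36, throughput 2 + 7 + 17 + 18 = 44.
node-K + node-F + node-G: power draw 15 + 15 + 5 = 35 ≤ 36, throughput 11 + 17 + 18 = 46.
Best is node-K, node-F, and node-G with total throughput 46.

46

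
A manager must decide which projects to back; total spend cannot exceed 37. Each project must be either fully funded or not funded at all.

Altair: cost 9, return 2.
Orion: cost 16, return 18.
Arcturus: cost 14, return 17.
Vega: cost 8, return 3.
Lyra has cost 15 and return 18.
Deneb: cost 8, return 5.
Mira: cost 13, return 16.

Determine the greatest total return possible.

40

Take Arcturus, Lyra, and Deneb: cost 14 + 15 + 8 = 37 ≤ 37, return 17 + 18 + 5 = 40.
No other feasible combination does better.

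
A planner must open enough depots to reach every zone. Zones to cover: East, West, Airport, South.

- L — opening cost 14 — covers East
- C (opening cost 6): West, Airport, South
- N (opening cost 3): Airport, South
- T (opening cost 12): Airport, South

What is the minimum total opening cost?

The greedy cost-per-new-zone heuristic would pick N, C, and L for 23, but a cheaper cover exists.
Choose L and C: together they cover East, West, Airport, South — every zone.
Total opening cost: 14 + 6 = 20.
No cover costs less than 20.

20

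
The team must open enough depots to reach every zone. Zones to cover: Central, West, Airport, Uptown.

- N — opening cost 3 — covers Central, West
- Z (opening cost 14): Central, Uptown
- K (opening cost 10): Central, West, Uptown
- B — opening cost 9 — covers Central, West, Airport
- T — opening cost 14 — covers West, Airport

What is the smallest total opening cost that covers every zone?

This is an integer covering problem.
Choose K and B: together they cover Central, West, Airport, Uptown — every zone.
Total opening cost: 10 + 9 = 19.

19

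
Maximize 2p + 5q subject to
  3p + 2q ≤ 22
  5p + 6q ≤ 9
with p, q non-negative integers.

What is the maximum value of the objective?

(p,q)=(0,1) is feasible, giving 5.
(p,q)=(1,0) is feasible, giving 2.
(p,q)=(0,0) is feasible, giving 0.
No feasible integer point exceeds 5.

5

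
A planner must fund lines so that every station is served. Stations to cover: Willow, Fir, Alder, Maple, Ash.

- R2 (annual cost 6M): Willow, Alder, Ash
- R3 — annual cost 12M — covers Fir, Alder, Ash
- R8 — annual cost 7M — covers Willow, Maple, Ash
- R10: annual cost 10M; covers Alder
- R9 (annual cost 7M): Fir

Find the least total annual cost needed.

This is an integer covering problem.
The greedy cost-per-new-station heuristic would pick R2, R8, and R9 for 20, but a cheaper cover exists.
Choose R3 and R8: together they cover Willow, Fir, Alder, Maple, Ash — every station.
Total annual cost: 12 + 7 = 19.
No cover costs less than 19.

19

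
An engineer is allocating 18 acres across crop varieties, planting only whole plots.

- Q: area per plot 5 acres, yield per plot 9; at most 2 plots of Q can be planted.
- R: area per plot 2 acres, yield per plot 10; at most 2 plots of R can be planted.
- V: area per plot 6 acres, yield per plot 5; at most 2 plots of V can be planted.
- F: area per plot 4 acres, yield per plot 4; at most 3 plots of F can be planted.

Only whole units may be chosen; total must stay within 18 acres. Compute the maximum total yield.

2×Q, 2×R, and 1×F: area 18 ≤ 18, yield 2·9 + 2·10 + 1·4 = 42.
2×Q and 2×R: area 14 ≤ 18, yield 2·9 + 2·10 = 38.
Best is 42.

42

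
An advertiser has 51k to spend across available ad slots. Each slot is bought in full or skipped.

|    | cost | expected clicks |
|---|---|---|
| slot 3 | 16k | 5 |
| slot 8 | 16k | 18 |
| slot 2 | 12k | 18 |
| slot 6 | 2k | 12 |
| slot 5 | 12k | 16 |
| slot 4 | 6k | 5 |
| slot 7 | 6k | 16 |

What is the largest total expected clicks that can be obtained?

slot 8 + slot 2 + slot 6 + slot 5 + slot 4: cost 16 + 12 + 2 + 12 + 6 = 48 ≤ 51, expected clicks 18 + 18 + 12 + 16 + 5 = 69.
slot 8 + slot 2 + slot 6 + slot 5 + slot 7: cost 16 + 12 + 2 + 12 + 6 = 48 ≤ 51, expected clicks 18 + 18 + 12 + 16 + 16 = 80.
slot 8 + slot 2 + slot 6 + slot 4 + slot 7: cost 16 + 12 + 2 + 6 + 6 = 42 ≤ 51, expected clicks 18 + 18 + 12 + 5 + 16 = 69.
Best is slot 8, slot 2, slot 6, slot 5, and slot 7 with total expected clicks 80.

80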